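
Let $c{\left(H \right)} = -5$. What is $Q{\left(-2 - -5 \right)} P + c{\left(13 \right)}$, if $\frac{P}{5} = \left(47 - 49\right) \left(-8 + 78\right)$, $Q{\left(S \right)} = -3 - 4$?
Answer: $4895$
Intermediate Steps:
$Q{\left(S \right)} = -7$
$P = -700$ ($P = 5 \left(47 - 49\right) \left(-8 + 78\right) = 5 \left(\left(-2\right) 70\right) = 5 \left(-140\right) = -700$)
$Q{\left(-2 - -5 \right)} P + c{\left(13 \right)} = \left(-7\right) \left(-700\right) - 5 = 4900 - 5 = 4895$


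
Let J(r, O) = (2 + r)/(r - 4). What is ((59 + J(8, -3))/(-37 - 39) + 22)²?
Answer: 10374841/23104 ≈ 449.05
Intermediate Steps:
J(r, O) = (2 + r)/(-4 + r)
((59 + J(8, -3))/(-37 - 39) + 22)² = ((59 + (2 + 8)/(-4 + 8))/(-37 - 39) + 22)² = ((59 + 10/4)/(-76) + 22)² = ((59 + (¼)*10)*(-1/76) + 22)² = ((59 + 5/2)*(-1/76) + 22)² = ((123/2)*(-1/76) + 22)² = (-123/152 + 22)² = (3221/152)² = 10374841/23104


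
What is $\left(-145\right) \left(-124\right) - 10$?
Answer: $17970$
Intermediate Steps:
$\left(-145\right) \left(-124\right) - 10 = 17980 + \left(-56 + 46\right) = 17980 - 10 = 17970$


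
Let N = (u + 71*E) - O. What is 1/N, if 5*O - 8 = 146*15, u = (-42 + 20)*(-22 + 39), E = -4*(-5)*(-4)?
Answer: -5/32468 ≈ -0.00015400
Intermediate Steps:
E = -80 (E = 20*(-4) = -80)
u = -374 (u = -22*17 = -374)
O = 2198/5 (O = 8/5 + (146*15)/5 = 8/5 + (1/5)*2190 = 8/5 + 438 = 2198/5 ≈ 439.60)
N = -32468/5 (N = (-374 + 71*(-80)) - 1*2198/5 = (-374 - 5680) - 2198/5 = -6054 - 2198/5 = -32468/5 ≈ -6493.6)
1/N = 1/(-32468/5) = -5/32468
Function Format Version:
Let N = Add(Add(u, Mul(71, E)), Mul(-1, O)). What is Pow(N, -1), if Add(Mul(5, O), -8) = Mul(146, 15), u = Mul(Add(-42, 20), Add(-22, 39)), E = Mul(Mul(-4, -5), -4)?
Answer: Rational(-5, 32468) ≈ -0.00015400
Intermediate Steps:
E = -80 (E = Mul(20, -4) = -80)
u = -374 (u = Mul(-22, 17) = -374)
O = Rational(2198, 5) (O = Add(Rational(8, 5), Mul(Rational(1, 5), Mul(146, 15))) = Add(Rational(8, 5), Mul(Rational(1, 5), 2190)) = Add(Rational(8, 5), 438) = Rational(2198, 5) ≈ 439.60)
N = Rational(-32468, 5) (N = Add(Add(-374, Mul(71, -80)), Mul(-1, Rational(2198, 5))) = Add(Add(-374, -5680), Rational(-2198, 5)) = Add(-6054, Rational(-2198, 5)) = Rational(-32468, 5) ≈ -6493.6)
Pow(N, -1) = Pow(Rational(-32468, 5), -1) = Rational(-5, 32468)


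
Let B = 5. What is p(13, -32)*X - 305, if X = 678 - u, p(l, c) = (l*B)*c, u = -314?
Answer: -2063665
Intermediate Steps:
p(l, c) = 5*c*l (p(l, c) = (l*5)*c = (5*l)*c = 5*c*l)
X = 992 (X = 678 - 1*(-314) = 678 + 314 = 992)
p(13, -32)*X - 305 = (5*(-32)*13)*992 - 305 = -2080*992 - 305 = -2063360 - 305 = -2063665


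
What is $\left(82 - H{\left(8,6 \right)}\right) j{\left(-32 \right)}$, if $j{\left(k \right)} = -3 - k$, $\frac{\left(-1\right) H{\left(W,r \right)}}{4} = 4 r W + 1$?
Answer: $24766$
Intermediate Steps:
$H{\left(W,r \right)} = -4 - 16 W r$ ($H{\left(W,r \right)} = - 4 \left(4 r W + 1\right) = - 4 \left(4 W r + 1\right) = - 4 \left(1 + 4 W r\right) = -4 - 16 W r$)
$\left(82 - H{\left(8,6 \right)}\right) j{\left(-32 \right)} = \left(82 - \left(-4 - 128 \cdot 6\right)\right) \left(-3 - -32\right) = \left(82 - \left(-4 - 768\right)\right) \left(-3 + 32\right) = \left(82 - -772\right) 29 = \left(82 + 772\right) 29 = 854 \cdot 29 = 24766$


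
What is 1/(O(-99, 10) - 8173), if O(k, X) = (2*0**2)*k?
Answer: -1/8173 ≈ -0.00012235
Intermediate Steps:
O(k, X) = 0 (O(k, X) = (2*0)*k = 0*k = 0)
1/(O(-99, 10) - 8173) = 1/(0 - 8173) = 1/(-8173) = -1/8173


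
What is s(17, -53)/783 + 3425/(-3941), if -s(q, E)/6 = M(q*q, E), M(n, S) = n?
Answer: -3171823/1028601 ≈ -3.0836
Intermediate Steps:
s(q, E) = -6*q**2 (s(q, E) = -6*q*q = -6*q**2)
s(17, -53)/783 + 3425/(-3941) = -6*17**2/783 + 3425/(-3941) = -6*289*(1/783) + 3425*(-1/3941) = -1734*1/783 - 3425/3941 = -578/261 - 3425/3941 = -3171823/1028601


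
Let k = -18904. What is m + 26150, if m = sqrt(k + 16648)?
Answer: 26150 + 4*I*sqrt(141) ≈ 26150.0 + 47.497*I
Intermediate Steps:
m = 4*I*sqrt(141) (m = sqrt(-18904 + 16648) = sqrt(-2256) = 4*I*sqrt(141) ≈ 47.497*I)
m + 26150 = 4*I*sqrt(141) + 26150 = 26150 + 4*I*sqrt(141)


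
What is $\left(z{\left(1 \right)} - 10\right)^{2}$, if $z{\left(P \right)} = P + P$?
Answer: $64$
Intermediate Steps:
$z{\left(P \right)} = 2 P$
$\left(z{\left(1 \right)} - 10\right)^{2} = \left(2 \cdot 1 - 10\right)^{2} = \left(2 - 10\right)^{2} = \left(-8\right)^{2} = 64$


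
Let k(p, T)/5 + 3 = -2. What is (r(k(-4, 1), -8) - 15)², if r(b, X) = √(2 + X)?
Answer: (15 - I*√6)² ≈ 219.0 - 73.485*I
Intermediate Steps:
k(p, T) = -25 (k(p, T) = -15 + 5*(-2) = -15 - 10 = -25)
(r(k(-4, 1), -8) - 15)² = (√(2 - 8) - 15)² = (√(-6) - 15)² = (I*√6 - 15)² = (-15 + I*√6)²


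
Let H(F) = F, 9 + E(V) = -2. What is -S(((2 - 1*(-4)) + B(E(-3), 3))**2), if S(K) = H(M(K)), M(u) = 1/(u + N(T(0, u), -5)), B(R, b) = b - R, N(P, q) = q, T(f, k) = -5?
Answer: -1/395 ≈ -0.0025316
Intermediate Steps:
E(V) = -11 (E(V) = -9 - 2 = -11)
M(u) = 1/(-5 + u) (M(u) = 1/(u - 5) = 1/(-5 + u))
S(K) = 1/(-5 + K)
-S(((2 - 1*(-4)) + B(E(-3), 3))**2) = -1/(-5 + ((2 - 1*(-4)) + (3 - 1*(-11)))**2) = -1/(-5 + ((2 + 4) + (3 + 11))**2) = -1/(-5 + (6 + 14)**2) = -1/(-5 + 20**2) = -1/(-5 + 400) = -1/395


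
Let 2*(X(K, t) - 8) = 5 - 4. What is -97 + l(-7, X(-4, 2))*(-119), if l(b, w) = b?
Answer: 736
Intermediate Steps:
X(K, t) = 17/2 (X(K, t) = 8 + (5 - 4)/2 = 8 + (½)*1 = 8 + ½ = 17/2)
-97 + l(-7, X(-4, 2))*(-119) = -97 - 7*(-119) = -97 + 833 = 736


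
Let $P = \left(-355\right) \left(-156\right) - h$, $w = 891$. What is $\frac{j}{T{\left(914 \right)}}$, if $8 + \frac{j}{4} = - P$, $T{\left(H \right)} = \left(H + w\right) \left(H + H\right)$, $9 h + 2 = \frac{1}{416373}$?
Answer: $- \frac{207559442261}{3091138578945} \approx -0.067147$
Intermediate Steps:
$h = - \frac{832745}{3747357}$ ($h = - \frac{2}{9} + \frac{1}{9 \cdot 416373} = - \frac{2}{9} + \frac{1}{9} \cdot \frac{1}{416373} = - \frac{2}{9} + \frac{1}{3747357} = - \frac{832745}{3747357} \approx -0.22222$)
$T{\left(H \right)} = 2 H \left(891 + H\right)$ ($T{\left(H \right)} = \left(H + 891\right) \left(H + H\right) = \left(891 + H\right) 2 H = 2 H \left(891 + H\right)$)
$P = \frac{207529463405}{3747357}$ ($P = \left(-355\right) \left(-156\right) - - \frac{832745}{3747357} = 55380 + \frac{832745}{3747357} = \frac{207529463405}{3747357} \approx 55380.0$)
$j = - \frac{830237769044}{3747357}$ ($j = -32 + 4 \left(\left(-1\right) \frac{207529463405}{3747357}\right) = -32 + 4 \left(- \frac{207529463405}{3747357}\right) = -32 - \frac{830117853620}{3747357} = - \frac{830237769044}{3747357} \approx -2.2155 \cdot 10^{5}$)
$\frac{j}{T{\left(914 \right)}} = - \frac{830237769044}{3747357 \cdot 2 \cdot 914 \left(891 + 914\right)} = - \frac{830237769044}{3747357 \cdot 2 \cdot 914 \cdot 1805} = - \frac{830237769044}{3747357 \cdot 3299540} = \left(- \frac{830237769044}{3747357}\right) \frac{1}{3299540} = - \frac{207559442261}{3091138578945}$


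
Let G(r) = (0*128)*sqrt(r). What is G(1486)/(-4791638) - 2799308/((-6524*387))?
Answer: 699827/631197 ≈ 1.1087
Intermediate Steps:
G(r) = 0 (G(r) = 0*sqrt(r) = 0)
G(1486)/(-4791638) - 2799308/((-6524*387)) = 0/(-4791638) - 2799308/((-6524*387)) = 0*(-1/4791638) - 2799308/(-2524788) = 0 - 2799308*(-1/2524788) = 0 + 699827/631197 = 699827/631197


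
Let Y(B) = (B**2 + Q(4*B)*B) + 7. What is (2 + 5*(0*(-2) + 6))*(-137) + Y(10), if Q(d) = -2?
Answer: -4297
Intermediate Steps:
Y(B) = 7 + B**2 - 2*B (Y(B) = (B**2 - 2*B) + 7 = 7 + B**2 - 2*B)
(2 + 5*(0*(-2) + 6))*(-137) + Y(10) = (2 + 5*(0*(-2) + 6))*(-137) + (7 + 10**2 - 2*10) = (2 + 5*(0 + 6))*(-137) + (7 + 100 - 20) = (2 + 5*6)*(-137) + 87 = (2 + 30)*(-137) + 87 = 32*(-137) + 87 = -4384 + 87 = -4297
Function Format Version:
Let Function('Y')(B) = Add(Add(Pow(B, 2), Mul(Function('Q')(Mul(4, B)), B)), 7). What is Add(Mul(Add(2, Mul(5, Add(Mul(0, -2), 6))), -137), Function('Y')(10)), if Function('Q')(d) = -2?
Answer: -4297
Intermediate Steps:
Function('Y')(B) = Add(7, Pow(B, 2), Mul(-2, B)) (Function('Y')(B) = Add(Add(Pow(B, 2), Mul(-2, B)), 7) = Add(7, Pow(B, 2), Mul(-2, B)))
Add(Mul(Add(2, Mul(5, Add(Mul(0, -2), 6))), -137), Function('Y')(10)) = Add(Mul(Add(2, Mul(5, Add(Mul(0, -2), 6))), -137), Add(7, Pow(10, 2), Mul(-2, 10))) = Add(Mul(Add(2, Mul(5, Add(0, 6))), -137), Add(7, 100, -20)) = Add(Mul(Add(2, Mul(5, 6)), -137), 87) = Add(Mul(Add(2, 30), -137), 87) = Add(Mul(32, -137), 87) = Add(-4384, 87) = -4297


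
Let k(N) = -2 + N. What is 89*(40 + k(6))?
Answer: 3916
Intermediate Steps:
89*(40 + k(6)) = 89*(40 + (-2 + 6)) = 89*(40 + 4) = 89*44 = 3916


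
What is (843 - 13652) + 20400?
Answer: 7591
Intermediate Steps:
(843 - 13652) + 20400 = -12809 + 20400 = 7591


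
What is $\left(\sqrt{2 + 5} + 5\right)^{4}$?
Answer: $\left(5 + \sqrt{7}\right)^{4} \approx 3417.3$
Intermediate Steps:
$\left(\sqrt{2 + 5} + 5\right)^{4} = \left(\sqrt{7} + 5\right)^{4} = \left(5 + \sqrt{7}\right)^{4}$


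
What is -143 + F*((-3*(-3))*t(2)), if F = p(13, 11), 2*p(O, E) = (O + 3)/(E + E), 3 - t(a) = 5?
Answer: -1645/11 ≈ -149.55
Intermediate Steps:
t(a) = -2 (t(a) = 3 - 1*5 = 3 - 5 = -2)
p(O, E) = (3 + O)/(4*E) (p(O, E) = ((O + 3)/(E + E))/2 = ((3 + O)/((2*E)))/2 = ((3 + O)*(1/(2*E)))/2 = ((3 + O)/(2*E))/2 = (3 + O)/(4*E))
F = 4/11 (F = (¼)*(3 + 13)/11 = (¼)*(1/11)*16 = 4/11 ≈ 0.36364)
-143 + F*((-3*(-3))*t(2)) = -143 + 4*(-3*(-3)*(-2))/11 = -143 + 4*(9*(-2))/11 = -143 + (4/11)*(-18) = -143 - 72/11 = -1645/11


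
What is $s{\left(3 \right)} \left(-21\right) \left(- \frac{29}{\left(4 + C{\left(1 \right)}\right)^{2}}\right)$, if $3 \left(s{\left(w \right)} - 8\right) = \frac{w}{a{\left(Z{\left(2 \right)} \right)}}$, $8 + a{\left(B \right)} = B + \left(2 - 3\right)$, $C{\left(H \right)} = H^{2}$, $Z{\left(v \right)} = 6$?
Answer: $\frac{4669}{25} \approx 186.76$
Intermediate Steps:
$a{\left(B \right)} = -9 + B$ ($a{\left(B \right)} = -8 + \left(B + \left(2 - 3\right)\right) = -8 + \left(B - 1\right) = -8 + \left(-1 + B\right) = -9 + B$)
$s{\left(w \right)} = 8 - \frac{w}{9}$ ($s{\left(w \right)} = 8 + \frac{w \frac{1}{-9 + 6}}{3} = 8 + \frac{w \frac{1}{-3}}{3} = 8 + \frac{w \left(- \frac{1}{3}\right)}{3} = 8 + \frac{\left(- \frac{1}{3}\right) w}{3} = 8 - \frac{w}{9}$)
$s{\left(3 \right)} \left(-21\right) \left(- \frac{29}{\left(4 + C{\left(1 \right)}\right)^{2}}\right) = \left(8 - \frac{1}{3}\right) \left(-21\right) \left(- \frac{29}{\left(4 + 1^{2}\right)^{2}}\right) = \left(8 - \frac{1}{3}\right) \left(-21\right) \left(- \frac{29}{\left(4 + 1\right)^{2}}\right) = \frac{23}{3} \left(-21\right) \left(- \frac{29}{5^{2}}\right) = - 161 \left(- \frac{29}{25}\right) = - 161 \left(\left(-29\right) \frac{1}{25}\right) = \left(-161\right) \left(- \frac{29}{25}\right) = \frac{4669}{25}$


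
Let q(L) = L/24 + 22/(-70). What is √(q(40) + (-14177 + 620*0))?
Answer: I*√156286515/105 ≈ 119.06*I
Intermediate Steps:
q(L) = -11/35 + L/24 (q(L) = L*(1/24) + 22*(-1/70) = L/24 - 11/35 = -11/35 + L/24)
√(q(40) + (-14177 + 620*0)) = √((-11/35 + (1/24)*40) + (-14177 + 620*0)) = √((-11/35 + 5/3) + (-14177 + 0)) = √(142/105 - 14177) = √(-1488443/105) = I*√156286515/105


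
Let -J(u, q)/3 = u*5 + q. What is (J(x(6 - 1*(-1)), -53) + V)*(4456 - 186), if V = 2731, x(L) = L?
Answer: 11891950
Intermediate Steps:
J(u, q) = -15*u - 3*q (J(u, q) = -3*(u*5 + q) = -3*(5*u + q) = -3*(q + 5*u) = -15*u - 3*q)
(J(x(6 - 1*(-1)), -53) + V)*(4456 - 186) = ((-15*(6 - 1*(-1)) - 3*(-53)) + 2731)*(4456 - 186) = ((-15*(6 + 1) + 159) + 2731)*4270 = ((-15*7 + 159) + 2731)*4270 = ((-105 + 159) + 2731)*4270 = (54 + 2731)*4270 = 2785*4270 = 11891950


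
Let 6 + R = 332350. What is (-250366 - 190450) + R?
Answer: -108472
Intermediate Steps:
R = 332344 (R = -6 + 332350 = 332344)
(-250366 - 190450) + R = (-250366 - 190450) + 332344 = -440816 + 332344 = -108472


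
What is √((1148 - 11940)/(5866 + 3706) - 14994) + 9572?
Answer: 9572 + 2*I*√21467208155/2393 ≈ 9572.0 + 122.45*I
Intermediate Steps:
√((1148 - 11940)/(5866 + 3706) - 14994) + 9572 = √(-10792/9572 - 14994) + 9572 = √(-10792*1/9572 - 14994) + 9572 = √(-2698/2393 - 14994) + 9572 = √(-35883340/2393) + 9572 = 2*I*√21467208155/2393 + 9572 = 9572 + 2*I*√21467208155/2393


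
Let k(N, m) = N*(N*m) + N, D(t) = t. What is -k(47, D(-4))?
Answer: 8789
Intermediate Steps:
k(N, m) = N + m*N² (k(N, m) = m*N² + N = N + m*N²)
-k(47, D(-4)) = -47*(1 + 47*(-4)) = -47*(1 - 188) = -47*(-187) = -1*(-8789) = 8789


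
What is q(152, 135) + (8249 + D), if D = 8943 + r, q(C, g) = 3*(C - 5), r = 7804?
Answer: 25437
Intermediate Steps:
q(C, g) = -15 + 3*C (q(C, g) = 3*(-5 + C) = -15 + 3*C)
D = 16747 (D = 8943 + 7804 = 16747)
q(152, 135) + (8249 + D) = (-15 + 3*152) + (8249 + 16747) = (-15 + 456) + 24996 = 441 + 24996 = 25437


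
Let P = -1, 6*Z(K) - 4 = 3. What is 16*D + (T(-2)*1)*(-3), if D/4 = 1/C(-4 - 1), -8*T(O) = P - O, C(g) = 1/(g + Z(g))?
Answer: -5879/24 ≈ -244.96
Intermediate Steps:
Z(K) = 7/6 (Z(K) = ⅔ + (⅙)*3 = ⅔ + ½ = 7/6)
C(g) = 1/(7/6 + g) (C(g) = 1/(g + 7/6) = 1/(7/6 + g))
T(O) = ⅛ + O/8 (T(O) = -(-1 - O)/8 = ⅛ + O/8)
D = -46/3 (D = 4/((6/(7 + 6*(-4 - 1)))) = 4/((6/(7 + 6*(-5)))) = 4/((6/(7 - 30))) = 4/((6/(-23))) = 4/((6*(-1/23))) = 4/(-6/23) = 4*(-23/6) = -46/3 ≈ -15.333)
16*D + (T(-2)*1)*(-3) = 16*(-46/3) + ((⅛ + (⅛)*(-2))*1)*(-3) = -736/3 + ((⅛ - ¼)*1)*(-3) = -736/3 - ⅛*1*(-3) = -736/3 - ⅛*(-3) = -736/3 + 3/8 = -5879/24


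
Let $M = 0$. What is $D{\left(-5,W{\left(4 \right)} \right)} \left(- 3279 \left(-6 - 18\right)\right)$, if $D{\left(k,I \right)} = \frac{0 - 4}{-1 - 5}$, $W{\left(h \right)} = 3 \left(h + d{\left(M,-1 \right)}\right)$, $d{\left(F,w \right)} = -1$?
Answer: $52464$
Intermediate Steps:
$W{\left(h \right)} = -3 + 3 h$ ($W{\left(h \right)} = 3 \left(h - 1\right) = 3 \left(-1 + h\right) = -3 + 3 h$)
$D{\left(k,I \right)} = \frac{2}{3}$ ($D{\left(k,I \right)} = - \frac{4}{-6} = \left(-4\right) \left(- \frac{1}{6}\right) = \frac{2}{3}$)
$D{\left(-5,W{\left(4 \right)} \right)} \left(- 3279 \left(-6 - 18\right)\right) = \frac{2 \left(- 3279 \left(-6 - 18\right)\right)}{3} = \frac{2 \left(\left(-3279\right) \left(-24\right)\right)}{3} = \frac{2}{3} \cdot 78696 = 52464$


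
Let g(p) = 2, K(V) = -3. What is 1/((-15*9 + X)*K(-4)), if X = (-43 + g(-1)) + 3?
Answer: 1/519 ≈ 0.0019268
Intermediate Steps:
X = -38 (X = (-43 + 2) + 3 = -41 + 3 = -38)
1/((-15*9 + X)*K(-4)) = 1/((-15*9 - 38)*(-3)) = 1/((-135 - 38)*(-3)) = 1/(-173*(-3)) = 1/519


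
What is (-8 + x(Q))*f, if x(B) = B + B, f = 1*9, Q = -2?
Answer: -108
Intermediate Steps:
f = 9
x(B) = 2*B
(-8 + x(Q))*f = (-8 + 2*(-2))*9 = (-8 - 4)*9 = -12*9 = -108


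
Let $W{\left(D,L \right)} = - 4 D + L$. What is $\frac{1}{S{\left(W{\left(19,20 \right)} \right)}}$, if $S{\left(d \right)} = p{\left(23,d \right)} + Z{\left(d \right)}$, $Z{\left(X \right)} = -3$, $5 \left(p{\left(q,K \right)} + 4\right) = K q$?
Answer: $- \frac{5}{1323} \approx -0.0037793$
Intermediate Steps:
$p{\left(q,K \right)} = -4 + \frac{K q}{5}$
$W{\left(D,L \right)} = L - 4 D$
$S{\left(d \right)} = -7 + \frac{23 d}{5}$ ($S{\left(d \right)} = \left(-4 + \frac{1}{5} d 23\right) - 3 = \left(-4 + \frac{23 d}{5}\right) - 3 = -7 + \frac{23 d}{5}$)
$\frac{1}{S{\left(W{\left(19,20 \right)} \right)}} = \frac{1}{-7 + \frac{23 \left(20 - 76\right)}{5}} = \frac{1}{-7 + \frac{23}{5} \left(-56\right)} = \frac{1}{-7 - \frac{1288}{5}} = \frac{1}{- \frac{1323}{5}} = - \frac{5}{1323}$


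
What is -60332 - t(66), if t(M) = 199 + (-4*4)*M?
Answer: -59475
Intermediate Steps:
t(M) = 199 - 16*M
-60332 - t(66) = -60332 - (199 - 16*66) = -60332 - (199 - 1056) = -60332 - 1*(-857) = -60332 + 857 = -59475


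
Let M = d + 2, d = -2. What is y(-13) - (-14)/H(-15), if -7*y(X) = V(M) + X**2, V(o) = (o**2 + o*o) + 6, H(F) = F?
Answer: -389/15 ≈ -25.933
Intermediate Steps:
M = 0 (M = -2 + 2 = 0)
V(o) = 6 + 2*o**2 (V(o) = (o**2 + o**2) + 6 = 2*o**2 + 6 = 6 + 2*o**2)
y(X) = -6/7 - X**2/7 (y(X) = -((6 + 2*0**2) + X**2)/7 = -((6 + 2*0) + X**2)/7 = -((6 + 0) + X**2)/7 = -(6 + X**2)/7 = -6/7 - X**2/7)
y(-13) - (-14)/H(-15) = (-6/7 - 1/7*(-13)**2) - (-14)/(-15) = (-6/7 - 1/7*169) - (-1)*(-14)/15 = (-6/7 - 169/7) - 1*14/15 = -25 - 14/15 = -389/15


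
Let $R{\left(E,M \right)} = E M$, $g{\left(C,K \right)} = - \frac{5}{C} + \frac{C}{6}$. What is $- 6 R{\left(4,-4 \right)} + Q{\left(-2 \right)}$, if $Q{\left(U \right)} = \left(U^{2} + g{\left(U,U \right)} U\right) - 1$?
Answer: $\frac{284}{3} \approx 94.667$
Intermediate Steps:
$g{\left(C,K \right)} = - \frac{5}{C} + \frac{C}{6}$ ($g{\left(C,K \right)} = - \frac{5}{C} + C \frac{1}{6} = - \frac{5}{C} + \frac{C}{6}$)
$Q{\left(U \right)} = -1 + U^{2} + U \left(- \frac{5}{U} + \frac{U}{6}\right)$ ($Q{\left(U \right)} = \left(U^{2} + \left(- \frac{5}{U} + \frac{U}{6}\right) U\right) - 1 = \left(U^{2} + U \left(- \frac{5}{U} + \frac{U}{6}\right)\right) - 1 = -1 + U^{2} + U \left(- \frac{5}{U} + \frac{U}{6}\right)$)
$- 6 R{\left(4,-4 \right)} + Q{\left(-2 \right)} = - 6 \cdot 4 \left(-4\right) - \left(6 - \frac{7 \left(-2\right)^{2}}{6}\right) = \left(-6\right) \left(-16\right) + \left(-6 + \frac{7}{6} \cdot 4\right) = 96 + \left(-6 + \frac{14}{3}\right) = 96 - \frac{4}{3} = \frac{284}{3}$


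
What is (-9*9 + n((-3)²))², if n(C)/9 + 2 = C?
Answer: 324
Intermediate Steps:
n(C) = -18 + 9*C
(-9*9 + n((-3)²))² = (-9*9 + (-18 + 9*(-3)²))² = (-81 + (-18 + 9*9))² = (-81 + (-18 + 81))² = (-81 + 63)² = (-18)² = 324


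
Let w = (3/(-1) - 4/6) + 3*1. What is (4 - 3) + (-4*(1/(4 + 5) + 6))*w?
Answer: 467/27 ≈ 17.296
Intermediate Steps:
w = -⅔ (w = (3*(-1) - 4*⅙) + 3 = (-3 - ⅔) + 3 = -11/3 + 3 = -⅔ ≈ -0.66667)
(4 - 3) + (-4*(1/(4 + 5) + 6))*w = (4 - 3) - 4*(1/(4 + 5) + 6)*(-⅔) = 1 - 4*(1/9 + 6)*(-⅔) = 1 - 4*(⅑ + 6)*(-⅔) = 1 - 4*55/9*(-⅔) = 1 - 220/9*(-⅔) = 1 + 440/27 = 467/27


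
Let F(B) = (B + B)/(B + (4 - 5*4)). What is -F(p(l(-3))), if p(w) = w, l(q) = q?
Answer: -6/19 ≈ -0.31579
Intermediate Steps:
F(B) = 2*B/(-16 + B) (F(B) = (2*B)/(B + (4 - 20)) = (2*B)/(B - 16) = (2*B)/(-16 + B) = 2*B/(-16 + B))
-F(p(l(-3))) = -2*(-3)/(-16 - 3) = -2*(-3)/(-19) = -2*(-3)*(-1)/19 = -1*6/19 = -6/19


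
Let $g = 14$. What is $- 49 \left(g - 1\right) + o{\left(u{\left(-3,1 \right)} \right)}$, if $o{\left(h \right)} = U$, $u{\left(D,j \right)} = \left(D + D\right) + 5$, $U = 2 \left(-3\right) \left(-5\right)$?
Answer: $-607$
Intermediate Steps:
$U = 30$ ($U = \left(-6\right) \left(-5\right) = 30$)
$u{\left(D,j \right)} = 5 + 2 D$ ($u{\left(D,j \right)} = 2 D + 5 = 5 + 2 D$)
$o{\left(h \right)} = 30$
$- 49 \left(g - 1\right) + o{\left(u{\left(-3,1 \right)} \right)} = - 49 \left(14 - 1\right) + 30 = \left(-49\right) 13 + 30 = -637 + 30 = -607$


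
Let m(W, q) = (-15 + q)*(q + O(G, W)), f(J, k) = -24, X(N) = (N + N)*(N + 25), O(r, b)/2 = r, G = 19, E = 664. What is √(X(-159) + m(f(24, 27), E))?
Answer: √498210 ≈ 705.84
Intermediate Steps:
O(r, b) = 2*r
X(N) = 2*N*(25 + N) (X(N) = (2*N)*(25 + N) = 2*N*(25 + N))
m(W, q) = (-15 + q)*(38 + q) (m(W, q) = (-15 + q)*(q + 2*19) = (-15 + q)*(q + 38) = (-15 + q)*(38 + q))
√(X(-159) + m(f(24, 27), E)) = √(2*(-159)*(25 - 159) + (-570 + 664² + 23*664)) = √(2*(-159)*(-134) + (-570 + 440896 + 15272)) = √(42612 + 455598) = √498210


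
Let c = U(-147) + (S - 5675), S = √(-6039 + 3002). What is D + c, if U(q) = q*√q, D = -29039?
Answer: -34714 + I*√3037 - 1029*I*√3 ≈ -34714.0 - 1727.2*I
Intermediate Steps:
S = I*√3037 (S = √(-3037) = I*√3037 ≈ 55.109*I)
U(q) = q^(3/2)
c = -5675 + I*√3037 - 1029*I*√3 (c = (-147)^(3/2) + (I*√3037 - 5675) = -1029*I*√3 + (-5675 + I*√3037) = -5675 + I*√3037 - 1029*I*√3 ≈ -5675.0 - 1727.2*I)
D + c = -29039 + (-5675 + I*√3037 - 1029*I*√3) = -34714 + I*√3037 - 1029*I*√3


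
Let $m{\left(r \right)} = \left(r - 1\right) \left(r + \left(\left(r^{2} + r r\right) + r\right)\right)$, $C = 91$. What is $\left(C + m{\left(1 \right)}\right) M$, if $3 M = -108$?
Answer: $-3276$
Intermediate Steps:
$M = -36$ ($M = \frac{1}{3} \left(-108\right) = -36$)
$m{\left(r \right)} = \left(-1 + r\right) \left(2 r + 2 r^{2}\right)$ ($m{\left(r \right)} = \left(-1 + r\right) \left(r + \left(\left(r^{2} + r^{2}\right) + r\right)\right) = \left(-1 + r\right) \left(r + \left(2 r^{2} + r\right)\right) = \left(-1 + r\right) \left(r + \left(r + 2 r^{2}\right)\right) = \left(-1 + r\right) \left(2 r + 2 r^{2}\right)$)
$\left(C + m{\left(1 \right)}\right) M = \left(91 + 2 \cdot 1 \left(-1 + 1^{2}\right)\right) \left(-36\right) = \left(91 + 2 \cdot 1 \left(-1 + 1\right)\right) \left(-36\right) = \left(91 + 2 \cdot 1 \cdot 0\right) \left(-36\right) = \left(91 + 0\right) \left(-36\right) = 91 \left(-36\right) = -3276$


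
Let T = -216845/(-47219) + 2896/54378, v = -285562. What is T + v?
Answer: -366609208876925/1283837391 ≈ -2.8556e+5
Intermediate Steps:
T = 5964171817/1283837391 (T = -216845*(-1/47219) + 2896*(1/54378) = 216845/47219 + 1448/27189 = 5964171817/1283837391 ≈ 4.6456)
T + v = 5964171817/1283837391 - 285562 = -366609208876925/1283837391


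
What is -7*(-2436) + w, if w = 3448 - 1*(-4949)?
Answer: 25449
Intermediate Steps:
w = 8397 (w = 3448 + 4949 = 8397)
-7*(-2436) + w = -7*(-2436) + 8397 = 17052 + 8397 = 25449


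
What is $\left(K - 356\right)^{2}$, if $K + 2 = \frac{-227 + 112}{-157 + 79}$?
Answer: $\frac{773340481}{6084} \approx 1.2711 \cdot 10^{5}$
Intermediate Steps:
$K = - \frac{41}{78}$ ($K = -2 + \frac{-227 + 112}{-157 + 79} = -2 - \frac{115}{-78} = -2 - - \frac{115}{78} = -2 + \frac{115}{78} = - \frac{41}{78} \approx -0.52564$)
$\left(K - 356\right)^{2} = \left(- \frac{41}{78} - 356\right)^{2} = \left(- \frac{27809}{78}\right)^{2} = \frac{773340481}{6084}$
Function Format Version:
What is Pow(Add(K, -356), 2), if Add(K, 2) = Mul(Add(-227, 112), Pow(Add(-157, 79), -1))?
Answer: Rational(773340481, 6084) ≈ 1.2711e+5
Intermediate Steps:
K = Rational(-41, 78) (K = Add(-2, Mul(Add(-227, 112), Pow(Add(-157, 79), -1))) = Add(-2, Mul(-115, Pow(-78, -1))) = Add(-2, Mul(-115, Rational(-1, 78))) = Add(-2, Rational(115, 78)) = Rational(-41, 78) ≈ -0.52564)
Pow(Add(K, -356), 2) = Pow(Add(Rational(-41, 78), -356), 2) = Pow(Rational(-27809, 78), 2) = Rational(773340481, 6084)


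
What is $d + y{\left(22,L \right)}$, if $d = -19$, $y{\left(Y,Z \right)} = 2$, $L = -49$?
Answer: $-17$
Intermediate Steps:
$d + y{\left(22,L \right)} = -19 + 2 = -17$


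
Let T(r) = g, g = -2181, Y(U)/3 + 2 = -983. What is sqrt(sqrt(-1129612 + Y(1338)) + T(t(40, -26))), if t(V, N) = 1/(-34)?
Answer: sqrt(-2181 + I*sqrt(1132567)) ≈ 11.086 + 47.999*I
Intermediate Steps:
Y(U) = -2955 (Y(U) = -6 + 3*(-983) = -6 - 2949 = -2955)
t(V, N) = -1/34
T(r) = -2181
sqrt(sqrt(-1129612 + Y(1338)) + T(t(40, -26))) = sqrt(sqrt(-1129612 - 2955) - 2181) = sqrt(sqrt(-1132567) - 2181) = sqrt(I*sqrt(1132567) - 2181) = sqrt(-2181 + I*sqrt(1132567))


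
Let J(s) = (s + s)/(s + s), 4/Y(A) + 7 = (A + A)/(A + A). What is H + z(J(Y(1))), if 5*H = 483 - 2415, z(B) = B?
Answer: -1927/5 ≈ -385.40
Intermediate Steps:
Y(A) = -2/3 (Y(A) = 4/(-7 + (A + A)/(A + A)) = 4/(-7 + (2*A)/((2*A))) = 4/(-7 + (2*A)*(1/(2*A))) = 4/(-7 + 1) = 4/(-6) = 4*(-1/6) = -2/3)
J(s) = 1 (J(s) = (2*s)/((2*s)) = (2*s)*(1/(2*s)) = 1)
H = -1932/5 (H = (483 - 2415)/5 = (1/5)*(-1932) = -1932/5 ≈ -386.40)
H + z(J(Y(1))) = -1932/5 + 1 = -1927/5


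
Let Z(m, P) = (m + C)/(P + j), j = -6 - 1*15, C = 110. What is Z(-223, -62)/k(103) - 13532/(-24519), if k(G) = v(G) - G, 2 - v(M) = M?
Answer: 25150353/46128412 ≈ 0.54523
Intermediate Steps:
v(M) = 2 - M
j = -21 (j = -6 - 15 = -21)
Z(m, P) = (110 + m)/(-21 + P) (Z(m, P) = (m + 110)/(P - 21) = (110 + m)/(-21 + P))
k(G) = 2 - 2*G (k(G) = (2 - G) - G = 2 - 2*G)
Z(-223, -62)/k(103) - 13532/(-24519) = ((110 - 223)/(-21 - 62))/(2 - 2*103) - 13532/(-24519) = (-113/(-83))/(2 - 206) - 13532*(-1/24519) = -1/83*(-113)/(-204) + 13532/24519 = (113/83)*(-1/204) + 13532/24519 = -113/16932 + 13532/24519 = 25150353/46128412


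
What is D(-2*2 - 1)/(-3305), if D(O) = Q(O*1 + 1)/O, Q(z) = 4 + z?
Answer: 0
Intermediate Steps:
D(O) = (5 + O)/O (D(O) = (4 + (O*1 + 1))/O = (4 + (O + 1))/O = (4 + (1 + O))/O = (5 + O)/O)
D(-2*2 - 1)/(-3305) = ((5 + (-2*2 - 1))/(-2*2 - 1))/(-3305) = ((5 + (-4 - 1))/(-4 - 1))*(-1/3305) = ((5 - 5)/(-5))*(-1/3305) = -⅕*0*(-1/3305) = 0*(-1/3305) = 0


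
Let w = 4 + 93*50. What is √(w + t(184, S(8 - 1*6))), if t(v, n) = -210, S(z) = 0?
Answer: 2*√1111 ≈ 66.663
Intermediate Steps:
w = 4654 (w = 4 + 4650 = 4654)
√(w + t(184, S(8 - 1*6))) = √(4654 - 210) = √4444 = 2*√1111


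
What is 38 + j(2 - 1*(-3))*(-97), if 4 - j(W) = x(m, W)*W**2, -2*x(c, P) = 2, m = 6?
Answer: -2775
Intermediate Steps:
x(c, P) = -1 (x(c, P) = -1/2*2 = -1)
j(W) = 4 + W**2 (j(W) = 4 - (-1)*W**2 = 4 + W**2)
38 + j(2 - 1*(-3))*(-97) = 38 + (4 + (2 - 1*(-3))**2)*(-97) = 38 + (4 + (2 + 3)**2)*(-97) = 38 + (4 + 5**2)*(-97) = 38 + (4 + 25)*(-97) = 38 + 29*(-97) = 38 - 2813 = -2775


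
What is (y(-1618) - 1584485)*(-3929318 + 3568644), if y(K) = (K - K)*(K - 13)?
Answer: 571482542890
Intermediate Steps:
y(K) = 0 (y(K) = 0*(-13 + K) = 0)
(y(-1618) - 1584485)*(-3929318 + 3568644) = (0 - 1584485)*(-3929318 + 3568644) = -1584485*(-360674) = 571482542890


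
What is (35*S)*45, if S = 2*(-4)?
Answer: -12600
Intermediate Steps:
S = -8
(35*S)*45 = (35*(-8))*45 = -280*45 = -12600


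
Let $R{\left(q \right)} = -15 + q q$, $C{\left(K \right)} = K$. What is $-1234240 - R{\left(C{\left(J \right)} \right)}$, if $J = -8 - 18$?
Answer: $-1234901$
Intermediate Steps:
$J = -26$ ($J = -8 - 18 = -26$)
$R{\left(q \right)} = -15 + q^{2}$
$-1234240 - R{\left(C{\left(J \right)} \right)} = -1234240 - \left(-15 + \left(-26\right)^{2}\right) = -1234240 - \left(-15 + 676\right) = -1234240 - 661 = -1234901$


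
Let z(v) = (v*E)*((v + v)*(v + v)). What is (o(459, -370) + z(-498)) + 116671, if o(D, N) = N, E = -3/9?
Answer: 164790957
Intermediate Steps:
E = -1/3 (E = -3*1/9 = -1/3 ≈ -0.33333)
z(v) = -4*v**3/3 (z(v) = (v*(-1/3))*((v + v)*(v + v)) = (-v/3)*((2*v)*(2*v)) = (-v/3)*(4*v**2) = -4*v**3/3)
(o(459, -370) + z(-498)) + 116671 = (-370 - 4/3*(-498)**3) + 116671 = (-370 - 4/3*(-123505992)) + 116671 = (-370 + 164674656) + 116671 = 164674286 + 116671 = 164790957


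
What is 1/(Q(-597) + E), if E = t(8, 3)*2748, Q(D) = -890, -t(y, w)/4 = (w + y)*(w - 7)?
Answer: 1/482758 ≈ 2.0714e-6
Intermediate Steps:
t(y, w) = -4*(-7 + w)*(w + y) (t(y, w) = -4*(w + y)*(w - 7) = -4*(w + y)*(-7 + w) = -4*(-7 + w)*(w + y))
E = 483648 (E = (-4*3² + 28*3 + 28*8 - 4*3*8)*2748 = (-4*9 + 84 + 224 - 96)*2748 = (-36 + 84 + 224 - 96)*2748 = 176*2748 = 483648)
1/(Q(-597) + E) = 1/(-890 + 483648) = 1/482758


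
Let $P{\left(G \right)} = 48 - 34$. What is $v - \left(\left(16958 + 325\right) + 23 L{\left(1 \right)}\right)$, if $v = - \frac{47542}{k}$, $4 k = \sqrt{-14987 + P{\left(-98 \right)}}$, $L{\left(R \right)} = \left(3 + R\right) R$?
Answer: $-17375 + \frac{190168 i \sqrt{14973}}{14973} \approx -17375.0 + 1554.1 i$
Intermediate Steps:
$P{\left(G \right)} = 14$
$L{\left(R \right)} = R \left(3 + R\right)$
$k = \frac{i \sqrt{14973}}{4}$ ($k = \frac{\sqrt{-14987 + 14}}{4} = \frac{\sqrt{-14973}}{4} = \frac{i \sqrt{14973}}{4} \approx 30.591 i$)
$v = \frac{190168 i \sqrt{14973}}{14973}$ ($v = - \frac{47542}{\frac{1}{4} i \sqrt{14973}} = - 47542 \left(- \frac{4 i \sqrt{14973}}{14973}\right) = \frac{190168 i \sqrt{14973}}{14973} \approx 1554.1 i$)
$v - \left(\left(16958 + 325\right) + 23 L{\left(1 \right)}\right) = \frac{190168 i \sqrt{14973}}{14973} - \left(\left(16958 + 325\right) + 23 \cdot 1 \left(3 + 1\right)\right) = \frac{190168 i \sqrt{14973}}{14973} - \left(17283 + 23 \cdot 1 \cdot 4\right) = \frac{190168 i \sqrt{14973}}{14973} - \left(17283 + 23 \cdot 4\right) = \frac{190168 i \sqrt{14973}}{14973} - \left(17283 + 92\right) = \frac{190168 i \sqrt{14973}}{14973} - 17375 = -17375 + \frac{190168 i \sqrt{14973}}{14973}$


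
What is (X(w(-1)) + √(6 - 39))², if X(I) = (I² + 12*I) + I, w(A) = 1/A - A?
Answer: -33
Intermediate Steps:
X(I) = I² + 13*I
(X(w(-1)) + √(6 - 39))² = ((1/(-1) - 1*(-1))*(13 + (1/(-1) - 1*(-1))) + √(6 - 39))² = ((-1 + 1)*(13 + (-1 + 1)) + √(-33))² = (0*(13 + 0) + I*√33)² = (0*13 + I*√33)² = (0 + I*√33)² = (I*√33)² = -33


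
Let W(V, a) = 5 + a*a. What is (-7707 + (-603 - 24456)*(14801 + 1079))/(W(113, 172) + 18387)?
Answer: -132648209/15992 ≈ -8294.7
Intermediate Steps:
W(V, a) = 5 + a²
(-7707 + (-603 - 24456)*(14801 + 1079))/(W(113, 172) + 18387) = (-7707 + (-603 - 24456)*(14801 + 1079))/((5 + 172²) + 18387) = (-7707 - 25059*15880)/((5 + 29584) + 18387) = (-7707 - 397936920)/(29589 + 18387) = -397944627/47976 = -397944627*1/47976 = -132648209/15992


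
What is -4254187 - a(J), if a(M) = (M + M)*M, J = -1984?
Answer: -12126699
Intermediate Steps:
a(M) = 2*M² (a(M) = (2*M)*M = 2*M²)
-4254187 - a(J) = -4254187 - 2*(-1984)² = -4254187 - 2*3936256 = -4254187 - 1*7872512 = -4254187 - 7872512 = -12126699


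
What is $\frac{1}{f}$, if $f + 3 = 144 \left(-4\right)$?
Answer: $- \frac{1}{579} \approx -0.0017271$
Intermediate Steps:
$f = -579$ ($f = -3 + 144 \left(-4\right) = -3 - 576 = -579$)
$\frac{1}{f} = \frac{1}{-579} = - \frac{1}{579}$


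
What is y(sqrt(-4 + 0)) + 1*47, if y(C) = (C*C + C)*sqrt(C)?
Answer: 41 - 2*I ≈ 41.0 - 2.0*I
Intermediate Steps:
y(C) = sqrt(C)*(C + C**2) (y(C) = (C**2 + C)*sqrt(C) = (C + C**2)*sqrt(C) = sqrt(C)*(C + C**2))
y(sqrt(-4 + 0)) + 1*47 = (sqrt(-4 + 0))**(3/2)*(1 + sqrt(-4 + 0)) + 1*47 = (sqrt(-4))**(3/2)*(1 + sqrt(-4)) + 47 = (2*I)**(3/2)*(1 + 2*I) + 47 = (1 + I)**3*(1 + 2*I) + 47 = 47 + (1 + I)**3*(1 + 2*I)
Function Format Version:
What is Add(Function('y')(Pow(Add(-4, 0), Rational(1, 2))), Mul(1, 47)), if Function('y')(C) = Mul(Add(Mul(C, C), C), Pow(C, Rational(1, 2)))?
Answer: Add(41, Mul(-2, I)) ≈ Add(41.000, Mul(-2.0000, I))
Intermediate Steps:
Function('y')(C) = Mul(Pow(C, Rational(1, 2)), Add(C, Pow(C, 2))) (Function('y')(C) = Mul(Add(Pow(C, 2), C), Pow(C, Rational(1, 2))) = Mul(Add(C, Pow(C, 2)), Pow(C, Rational(1, 2))) = Mul(Pow(C, Rational(1, 2)), Add(C, Pow(C, 2))))
Add(Function('y')(Pow(Add(-4, 0), Rational(1, 2))), Mul(1, 47)) = Add(Mul(Pow(Pow(Add(-4, 0), Rational(1, 2)), Rational(3, 2)), Add(1, Pow(Add(-4, 0), Rational(1, 2)))), Mul(1, 47)) = Add(Mul(Pow(Pow(-4, Rational(1, 2)), Rational(3, 2)), Add(1, Pow(-4, Rational(1, 2)))), 47) = Add(Mul(Pow(Mul(2, I), Rational(3, 2)), Add(1, Mul(2, I))), 47) = Add(Mul(Pow(Add(1, I), 3), Add(1, Mul(2, I))), 47) = Add(47, Mul(Pow(Add(1, I), 3), Add(1, Mul(2, I))))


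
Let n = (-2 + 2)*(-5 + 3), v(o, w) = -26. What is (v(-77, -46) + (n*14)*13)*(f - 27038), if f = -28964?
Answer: 1456052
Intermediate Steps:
n = 0 (n = 0*(-2) = 0)
(v(-77, -46) + (n*14)*13)*(f - 27038) = (-26 + (0*14)*13)*(-28964 - 27038) = (-26 + 0*13)*(-56002) = (-26 + 0)*(-56002) = -26*(-56002) = 1456052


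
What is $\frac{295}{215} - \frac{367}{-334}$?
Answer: $\frac{35487}{14362} \approx 2.4709$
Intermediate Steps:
$\frac{295}{215} - \frac{367}{-334} = 295 \cdot \frac{1}{215} - - \frac{367}{334} = \frac{59}{43} + \frac{367}{334} = \frac{35487}{14362}$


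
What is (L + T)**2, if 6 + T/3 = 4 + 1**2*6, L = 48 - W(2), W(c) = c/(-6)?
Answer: 32761/9 ≈ 3640.1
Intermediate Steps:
W(c) = -c/6 (W(c) = c*(-1/6) = -c/6)
L = 145/3 (L = 48 - (-1)*2/6 = 48 - 1*(-1/3) = 48 + 1/3 = 145/3 ≈ 48.333)
T = 12 (T = -18 + 3*(4 + 1**2*6) = -18 + 3*(4 + 1*6) = -18 + 3*(4 + 6) = -18 + 3*10 = -18 + 30 = 12)
(L + T)**2 = (145/3 + 12)**2 = (181/3)**2 = 32761/9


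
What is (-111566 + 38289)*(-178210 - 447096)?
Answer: 45820547762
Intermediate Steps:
(-111566 + 38289)*(-178210 - 447096) = -73277*(-625306) = 45820547762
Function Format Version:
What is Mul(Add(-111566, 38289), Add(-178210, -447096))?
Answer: 45820547762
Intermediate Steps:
Mul(Add(-111566, 38289), Add(-178210, -447096)) = Mul(-73277, -625306) = 45820547762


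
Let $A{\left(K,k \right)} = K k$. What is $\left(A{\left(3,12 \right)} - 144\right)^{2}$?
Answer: $11664$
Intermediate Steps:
$\left(A{\left(3,12 \right)} - 144\right)^{2} = \left(3 \cdot 12 - 144\right)^{2} = \left(36 - 144\right)^{2} = \left(-108\right)^{2} = 11664$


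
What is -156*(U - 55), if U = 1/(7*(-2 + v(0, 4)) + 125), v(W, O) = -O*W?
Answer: 317408/37 ≈ 8578.6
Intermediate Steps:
v(W, O) = -O*W
U = 1/111 (U = 1/(7*(-2 - 1*4*0) + 125) = 1/(7*(-2 + 0) + 125) = 1/(7*(-2) + 125) = 1/(-14 + 125) = 1/111 ≈ 0.0090090)
-156*(U - 55) = -156*(1/111 - 55) = -156*(-6104/111) = 317408/37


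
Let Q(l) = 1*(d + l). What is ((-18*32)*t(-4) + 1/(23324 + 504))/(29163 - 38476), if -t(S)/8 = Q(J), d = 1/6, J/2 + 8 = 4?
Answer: 860095487/221910164 ≈ 3.8759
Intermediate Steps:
J = -8 (J = -16 + 2*4 = -16 + 8 = -8)
d = ⅙ ≈ 0.16667
Q(l) = ⅙ + l (Q(l) = 1*(⅙ + l) = ⅙ + l)
t(S) = 188/3 (t(S) = -8*(⅙ - 8) = -8*(-47/6) = 188/3)
((-18*32)*t(-4) + 1/(23324 + 504))/(29163 - 38476) = (-18*32*(188/3) + 1/(23324 + 504))/(29163 - 38476) = (-576*188/3 + 1/23828)/(-9313) = (-36096 + 1/23828)*(-1/9313) = -860095487/23828*(-1/9313) = 860095487/221910164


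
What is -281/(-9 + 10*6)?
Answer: -281/51 ≈ -5.5098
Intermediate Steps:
-281/(-9 + 10*6) = -281/(-9 + 60) = -281/51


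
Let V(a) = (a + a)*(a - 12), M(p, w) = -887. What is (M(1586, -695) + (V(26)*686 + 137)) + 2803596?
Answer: 3302254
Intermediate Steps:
V(a) = 2*a*(-12 + a) (V(a) = (2*a)*(-12 + a) = 2*a*(-12 + a))
(M(1586, -695) + (V(26)*686 + 137)) + 2803596 = (-887 + ((2*26*(-12 + 26))*686 + 137)) + 2803596 = (-887 + ((2*26*14)*686 + 137)) + 2803596 = (-887 + (728*686 + 137)) + 2803596 = (-887 + (499408 + 137)) + 2803596 = (-887 + 499545) + 2803596 = 498658 + 2803596 = 3302254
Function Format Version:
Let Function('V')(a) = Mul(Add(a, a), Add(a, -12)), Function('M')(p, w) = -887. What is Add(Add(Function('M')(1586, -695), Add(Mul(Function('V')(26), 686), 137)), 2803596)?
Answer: 3302254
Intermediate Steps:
Function('V')(a) = Mul(2, a, Add(-12, a)) (Function('V')(a) = Mul(Mul(2, a), Add(-12, a)) = Mul(2, a, Add(-12, a)))
Add(Add(Function('M')(1586, -695), Add(Mul(Function('V')(26), 686), 137)), 2803596) = Add(Add(-887, Add(Mul(Mul(2, 26, Add(-12, 26)), 686), 137)), 2803596) = Add(Add(-887, Add(Mul(Mul(2, 26, 14), 686), 137)), 2803596) = Add(Add(-887, Add(Mul(728, 686), 137)), 2803596) = Add(Add(-887, Add(499408, 137)), 2803596) = Add(Add(-887, 499545), 2803596) = Add(498658, 2803596) = 3302254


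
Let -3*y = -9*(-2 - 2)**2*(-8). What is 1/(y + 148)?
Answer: -1/236 ≈ -0.0042373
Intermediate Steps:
y = -384 (y = -(-9*(-2 - 2)**2)*(-8)/3 = -(-9*(-4)**2)*(-8)/3 = -(-9*16)*(-8)/3 = -(-48)*(-8) = -1/3*1152 = -384)
1/(y + 148) = 1/(-384 + 148) = 1/(-236) = -1/236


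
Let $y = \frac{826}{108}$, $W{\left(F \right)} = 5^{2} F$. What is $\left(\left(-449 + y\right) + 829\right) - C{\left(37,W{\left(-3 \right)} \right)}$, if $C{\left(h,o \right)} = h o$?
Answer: $\frac{170783}{54} \approx 3162.6$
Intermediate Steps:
$W{\left(F \right)} = 25 F$
$y = \frac{413}{54}$ ($y = 826 \cdot \frac{1}{108} = \frac{413}{54} \approx 7.6481$)
$\left(\left(-449 + y\right) + 829\right) - C{\left(37,W{\left(-3 \right)} \right)} = \left(\left(-449 + \frac{413}{54}\right) + 829\right) - 37 \cdot 25 \left(-3\right) = \left(- \frac{23833}{54} + 829\right) - 37 \left(-75\right) = \frac{20933}{54} - -2775 = \frac{20933}{54} + 2775 = \frac{170783}{54}$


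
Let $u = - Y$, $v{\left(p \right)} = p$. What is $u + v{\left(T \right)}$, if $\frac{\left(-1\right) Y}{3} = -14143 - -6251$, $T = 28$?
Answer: $-23648$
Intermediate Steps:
$Y = 23676$ ($Y = - 3 \left(-14143 - -6251\right) = - 3 \left(-14143 + 6251\right) = \left(-3\right) \left(-7892\right) = 23676$)
$u = -23676$ ($u = \left(-1\right) 23676 = -23676$)
$u + v{\left(T \right)} = -23676 + 28 = -23648$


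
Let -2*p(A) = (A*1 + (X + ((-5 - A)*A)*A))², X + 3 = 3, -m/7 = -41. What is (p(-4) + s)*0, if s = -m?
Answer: 0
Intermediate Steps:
m = 287 (m = -7*(-41) = 287)
X = 0 (X = -3 + 3 = 0)
p(A) = -(A + A²*(-5 - A))²/2 (p(A) = -(A*1 + (0 + ((-5 - A)*A)*A))²/2 = -(A + (0 + (A*(-5 - A))*A))²/2 = -(A + (0 + A²*(-5 - A)))²/2 = -(A + A²*(-5 - A))²/2)
s = -287 (s = -1*287 = -287)
(p(-4) + s)*0 = (-½*(-4)²*(-1 + (-4)² + 5*(-4))² - 287)*0 = (-½*16*(-1 + 16 - 20)² - 287)*0 = (-½*16*(-5)² - 287)*0 = (-½*16*25 - 287)*0 = (-200 - 287)*0 = -487*0 = 0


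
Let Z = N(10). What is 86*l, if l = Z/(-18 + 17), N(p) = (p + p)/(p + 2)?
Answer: -430/3 ≈ -143.33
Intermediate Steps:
N(p) = 2*p/(2 + p) (N(p) = (2*p)/(2 + p) = 2*p/(2 + p))
Z = 5/3 (Z = 2*10/(2 + 10) = 2*10/12 = 2*10*(1/12) = 5/3 ≈ 1.6667)
l = -5/3 (l = 5/(3*(-18 + 17)) = (5/3)/(-1) = (5/3)*(-1) = -5/3 ≈ -1.6667)
86*l = 86*(-5/3) = -430/3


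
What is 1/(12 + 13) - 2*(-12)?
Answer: 601/25 ≈ 24.040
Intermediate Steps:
1/(12 + 13) - 2*(-12) = 1/25 + 24 = 601/25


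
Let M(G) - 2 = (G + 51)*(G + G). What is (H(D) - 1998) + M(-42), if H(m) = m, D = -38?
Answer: -2790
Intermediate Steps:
M(G) = 2 + 2*G*(51 + G) (M(G) = 2 + (G + 51)*(G + G) = 2 + (51 + G)*(2*G) = 2 + 2*G*(51 + G))
(H(D) - 1998) + M(-42) = (-38 - 1998) + (2 + 2*(-42)**2 + 102*(-42)) = -2036 + (2 + 2*1764 - 4284) = -2036 + (2 + 3528 - 4284) = -2036 - 754 = -2790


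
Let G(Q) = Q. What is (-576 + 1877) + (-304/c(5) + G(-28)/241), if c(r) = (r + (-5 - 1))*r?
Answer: 1640829/1205 ≈ 1361.7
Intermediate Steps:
c(r) = r*(-6 + r) (c(r) = (r - 6)*r = (-6 + r)*r = r*(-6 + r))
(-576 + 1877) + (-304/c(5) + G(-28)/241) = (-576 + 1877) + (-304*1/(5*(-6 + 5)) - 28/241) = 1301 + (-304/(5*(-1)) - 28*1/241) = 1301 + (-304/(-5) - 28/241) = 1301 + (-304*(-1/5) - 28/241) = 1301 + (304/5 - 28/241) = 1301 + 73124/1205 = 1640829/1205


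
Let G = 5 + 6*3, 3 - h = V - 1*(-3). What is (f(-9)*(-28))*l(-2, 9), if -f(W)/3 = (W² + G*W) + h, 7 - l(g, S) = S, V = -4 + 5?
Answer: 21336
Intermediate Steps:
V = 1
l(g, S) = 7 - S
h = -1 (h = 3 - (1 - 1*(-3)) = 3 - (1 + 3) = 3 - 1*4 = 3 - 4 = -1)
G = 23 (G = 5 + 18 = 23)
f(W) = 3 - 69*W - 3*W² (f(W) = -3*((W² + 23*W) - 1) = -3*(-1 + W² + 23*W) = 3 - 69*W - 3*W²)
(f(-9)*(-28))*l(-2, 9) = ((3 - 69*(-9) - 3*(-9)²)*(-28))*(7 - 1*9) = ((3 + 621 - 3*81)*(-28))*(7 - 9) = ((3 + 621 - 243)*(-28))*(-2) = (381*(-28))*(-2) = -10668*(-2) = 21336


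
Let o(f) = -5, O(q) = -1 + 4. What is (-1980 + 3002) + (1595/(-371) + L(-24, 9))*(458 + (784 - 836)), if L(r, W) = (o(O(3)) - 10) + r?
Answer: -877546/53 ≈ -16557.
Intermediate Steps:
O(q) = 3
L(r, W) = -15 + r (L(r, W) = (-5 - 10) + r = -15 + r)
(-1980 + 3002) + (1595/(-371) + L(-24, 9))*(458 + (784 - 836)) = (-1980 + 3002) + (1595/(-371) + (-15 - 24))*(458 + (784 - 836)) = 1022 + (1595*(-1/371) - 39)*(458 - 52) = 1022 + (-1595/371 - 39)*406 = 1022 - 16064/371*406 = 1022 - 931712/53 = -877546/53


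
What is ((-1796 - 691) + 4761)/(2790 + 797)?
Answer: 2274/3587 ≈ 0.63396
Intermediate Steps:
((-1796 - 691) + 4761)/(2790 + 797) = (-2487 + 4761)/3587 = 2274*(1/3587) = 2274/3587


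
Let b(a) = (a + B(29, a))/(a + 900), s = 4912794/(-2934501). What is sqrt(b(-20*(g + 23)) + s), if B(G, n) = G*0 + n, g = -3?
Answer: I*sqrt(78318535267210)/4890835 ≈ 1.8095*I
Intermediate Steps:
B(G, n) = n (B(G, n) = 0 + n = n)
s = -1637598/978167 (s = 4912794*(-1/2934501) = -1637598/978167 ≈ -1.6742)
b(a) = 2*a/(900 + a) (b(a) = (a + a)/(a + 900) = (2*a)/(900 + a) = 2*a/(900 + a))
sqrt(b(-20*(g + 23)) + s) = sqrt(2*(-20*(-3 + 23))/(900 - 20*(-3 + 23)) - 1637598/978167) = sqrt(2*(-20*20)/(900 - 20*20) - 1637598/978167) = sqrt(2*(-400)/(900 - 400) - 1637598/978167) = sqrt(2*(-400)/500 - 1637598/978167) = sqrt(2*(-400)*(1/500) - 1637598/978167) = sqrt(-8/5 - 1637598/978167) = sqrt(-16013326/4890835) = I*sqrt(78318535267210)/4890835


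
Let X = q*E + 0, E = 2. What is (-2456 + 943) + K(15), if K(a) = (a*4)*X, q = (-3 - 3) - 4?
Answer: -2713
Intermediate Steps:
q = -10 (q = -6 - 4 = -10)
X = -20 (X = -10*2 + 0 = -20 + 0 = -20)
K(a) = -80*a (K(a) = (a*4)*(-20) = (4*a)*(-20) = -80*a)
(-2456 + 943) + K(15) = (-2456 + 943) - 80*15 = -1513 - 1200 = -2713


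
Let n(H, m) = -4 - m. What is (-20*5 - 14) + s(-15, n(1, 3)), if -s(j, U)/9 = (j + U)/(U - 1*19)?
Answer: -1581/13 ≈ -121.62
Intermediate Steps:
s(j, U) = -9*(U + j)/(-19 + U) (s(j, U) = -9*(j + U)/(U - 1*19) = -9*(U + j)/(U - 19) = -9*(U + j)/(-19 + U))
(-20*5 - 14) + s(-15, n(1, 3)) = (-20*5 - 14) + 9*(-(-4 - 1*3) - 1*(-15))/(-19 + (-4 - 1*3)) = (-100 - 14) + 9*(-(-4 - 3) + 15)/(-19 + (-4 - 3)) = -114 + 9*(-1*(-7) + 15)/(-19 - 7) = -114 + 9*(7 + 15)/(-26) = -114 + 9*(-1/26)*22 = -114 - 99/13 = -1581/13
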